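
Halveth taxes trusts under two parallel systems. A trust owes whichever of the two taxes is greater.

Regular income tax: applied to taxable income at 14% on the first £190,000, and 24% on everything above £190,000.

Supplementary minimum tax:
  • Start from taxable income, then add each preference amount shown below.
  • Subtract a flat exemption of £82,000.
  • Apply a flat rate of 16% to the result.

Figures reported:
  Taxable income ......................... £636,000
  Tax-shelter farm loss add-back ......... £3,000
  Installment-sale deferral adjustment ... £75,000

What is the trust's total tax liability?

£133,640

Regular income tax:
  £190,000 × 14% = £26,600
  £446,000 × 24% = £107,040
  → £133,640

Supplementary minimum tax:
  Adjusted income: £636,000 + £3,000 + £75,000 = £714,000
  Less exemption £82,000 → base £632,000
  £632,000 × 16% = £101,120

£133,640 > £101,120, so the regular income tax governs.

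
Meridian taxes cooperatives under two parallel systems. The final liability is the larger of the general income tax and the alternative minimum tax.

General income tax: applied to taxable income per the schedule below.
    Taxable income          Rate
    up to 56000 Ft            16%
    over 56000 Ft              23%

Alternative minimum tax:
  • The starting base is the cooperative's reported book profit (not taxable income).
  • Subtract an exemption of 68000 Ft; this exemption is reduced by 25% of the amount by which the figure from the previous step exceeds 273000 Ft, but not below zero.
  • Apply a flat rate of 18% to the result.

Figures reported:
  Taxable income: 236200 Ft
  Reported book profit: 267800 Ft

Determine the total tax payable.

Alternative minimum tax:
  Base (reported book profit): 267800 Ft
  Exemption: 267800 Ft ≤ 273000 Ft, so full 68000 Ft applies
  Base: 267800 Ft − 68000 Ft = 199800 Ft
  199800 Ft × 18% = 35964 Ft

General income tax:
  56000 Ft × 16% = 8960 Ft
  180200 Ft × 23% = 41446 Ft
  → 50406 Ft

50406 Ft > 35964 Ft, so the general income tax governs.

50406 Ft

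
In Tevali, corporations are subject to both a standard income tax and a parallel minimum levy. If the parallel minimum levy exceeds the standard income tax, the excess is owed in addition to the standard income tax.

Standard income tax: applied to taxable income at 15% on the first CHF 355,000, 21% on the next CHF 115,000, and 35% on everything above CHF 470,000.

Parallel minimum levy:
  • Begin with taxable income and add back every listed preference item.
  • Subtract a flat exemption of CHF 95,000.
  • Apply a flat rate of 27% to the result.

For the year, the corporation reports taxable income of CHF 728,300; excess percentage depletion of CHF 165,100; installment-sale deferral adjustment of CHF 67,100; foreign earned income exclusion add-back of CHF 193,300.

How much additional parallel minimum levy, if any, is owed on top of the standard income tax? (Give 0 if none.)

CHF 118,071

Standard income tax:
  CHF 355,000 × 15% = CHF 53,250
  CHF 115,000 × 21% = CHF 24,150
  CHF 258,300 × 35% = CHF 90,405
  → CHF 167,805

Parallel minimum levy:
  Adjusted income: CHF 728,300 + CHF 165,100 + CHF 67,100 + CHF 193,300 = CHF 1,153,800
  Less exemption CHF 95,000 → base CHF 1,058,800
  CHF 1,058,800 × 27% = CHF 285,876

Excess of parallel minimum levy over standard income tax: CHF 285,876 − CHF 167,805 = CHF 118,071.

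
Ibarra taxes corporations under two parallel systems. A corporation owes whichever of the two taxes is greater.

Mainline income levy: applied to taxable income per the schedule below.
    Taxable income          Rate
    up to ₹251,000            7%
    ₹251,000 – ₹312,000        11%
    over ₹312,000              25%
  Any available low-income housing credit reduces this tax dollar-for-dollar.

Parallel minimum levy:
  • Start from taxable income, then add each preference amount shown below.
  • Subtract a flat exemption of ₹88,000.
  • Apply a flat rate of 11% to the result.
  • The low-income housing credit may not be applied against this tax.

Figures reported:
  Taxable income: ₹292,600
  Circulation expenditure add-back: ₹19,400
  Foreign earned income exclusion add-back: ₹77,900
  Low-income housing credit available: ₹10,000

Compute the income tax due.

₹33,209

Parallel minimum levy:
  Adjusted income: ₹292,600 + ₹19,400 + ₹77,900 = ₹389,900
  Less exemption ₹88,000 → base ₹301,900
  ₹301,900 × 11% = ₹33,209

Mainline income levy:
  ₹251,000 × 7% = ₹17,570
  ₹41,600 × 11% = ₹4,576
  → ₹22,146
  Less low-income housing credit ₹10,000 → ₹12,146

₹33,209 > ₹12,146, so the parallel minimum levy is the binding amount.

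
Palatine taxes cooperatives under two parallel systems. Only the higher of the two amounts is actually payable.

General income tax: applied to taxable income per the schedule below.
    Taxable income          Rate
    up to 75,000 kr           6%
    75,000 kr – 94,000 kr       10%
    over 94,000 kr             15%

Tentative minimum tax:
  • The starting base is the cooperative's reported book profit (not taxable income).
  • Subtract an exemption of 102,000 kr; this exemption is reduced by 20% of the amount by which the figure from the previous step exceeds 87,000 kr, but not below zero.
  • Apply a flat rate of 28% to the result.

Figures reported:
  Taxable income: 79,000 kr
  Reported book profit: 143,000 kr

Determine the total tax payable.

General income tax:
  75,000 kr × 6% = 4,500 kr
  4,000 kr × 10% = 400 kr
  → 4,900 kr

Tentative minimum tax:
  Base (reported book profit): 143,000 kr
  Exemption: 102,000 kr − 20% × (143,000 kr − 87,000 kr) = 102,000 kr − 11,200 kr = 90,800 kr
  Base: 143,000 kr − 90,800 kr = 52,200 kr
  52,200 kr × 28% = 14,616 kr

14,616 kr > 4,900 kr, so the tentative minimum tax is the binding amount.

14,616 kr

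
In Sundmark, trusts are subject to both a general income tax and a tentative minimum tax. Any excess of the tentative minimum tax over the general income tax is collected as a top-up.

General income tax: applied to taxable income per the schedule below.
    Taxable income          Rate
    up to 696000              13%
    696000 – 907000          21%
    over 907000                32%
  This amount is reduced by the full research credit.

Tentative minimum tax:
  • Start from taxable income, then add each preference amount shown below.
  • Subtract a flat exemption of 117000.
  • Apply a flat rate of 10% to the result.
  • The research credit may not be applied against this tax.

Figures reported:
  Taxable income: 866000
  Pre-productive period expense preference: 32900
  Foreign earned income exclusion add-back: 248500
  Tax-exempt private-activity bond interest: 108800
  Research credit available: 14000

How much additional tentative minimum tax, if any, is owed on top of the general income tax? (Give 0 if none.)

Tentative minimum tax:
  Adjusted income: 866000 + 32900 + 248500 + 108800 = 1256200
  Less exemption 117000 → base 1139200
  1139200 × 10% = 113920

General income tax:
  696000 × 13% = 90480
  170000 × 21% = 35700
  → 126180
  Less research credit 14000 → 112180

Excess of tentative minimum tax over general income tax: 113920 − 112180 = 1740.

1740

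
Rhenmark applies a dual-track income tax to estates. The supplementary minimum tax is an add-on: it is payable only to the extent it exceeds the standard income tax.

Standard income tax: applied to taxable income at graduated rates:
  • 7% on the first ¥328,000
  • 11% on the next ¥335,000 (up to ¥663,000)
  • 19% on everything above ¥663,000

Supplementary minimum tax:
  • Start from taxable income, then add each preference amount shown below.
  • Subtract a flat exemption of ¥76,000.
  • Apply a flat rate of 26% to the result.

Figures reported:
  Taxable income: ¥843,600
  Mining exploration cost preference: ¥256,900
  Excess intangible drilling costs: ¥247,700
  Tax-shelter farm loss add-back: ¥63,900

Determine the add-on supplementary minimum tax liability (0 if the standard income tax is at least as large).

Supplementary minimum tax:
  Adjusted income: ¥843,600 + ¥256,900 + ¥247,700 + ¥63,900 = ¥1,412,100
  Less exemption ¥76,000 → base ¥1,336,100
  ¥1,336,100 × 26% = ¥347,386

Standard income tax:
  ¥328,000 × 7% = ¥22,960
  ¥335,000 × 11% = ¥36,850
  ¥180,600 × 19% = ¥34,314
  → ¥94,124

Excess of supplementary minimum tax over standard income tax: ¥347,386 − ¥94,124 = ¥253,262.

¥253,262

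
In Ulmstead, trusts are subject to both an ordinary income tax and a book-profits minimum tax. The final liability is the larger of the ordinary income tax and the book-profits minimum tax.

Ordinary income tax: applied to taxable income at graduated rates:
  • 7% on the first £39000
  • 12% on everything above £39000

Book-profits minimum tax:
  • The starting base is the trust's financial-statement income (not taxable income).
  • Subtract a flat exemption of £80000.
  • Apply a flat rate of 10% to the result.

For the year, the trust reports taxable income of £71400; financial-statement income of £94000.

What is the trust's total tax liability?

£6618

Ordinary income tax:
  £39000 × 7% = £2730
  £32400 × 12% = £3888
  → £6618

Book-profits minimum tax:
  Base (financial-statement income): £94000
  Less exemption £80000 → base £14000
  £14000 × 10% = £1400

£6618 > £1400, so the ordinary income tax governs.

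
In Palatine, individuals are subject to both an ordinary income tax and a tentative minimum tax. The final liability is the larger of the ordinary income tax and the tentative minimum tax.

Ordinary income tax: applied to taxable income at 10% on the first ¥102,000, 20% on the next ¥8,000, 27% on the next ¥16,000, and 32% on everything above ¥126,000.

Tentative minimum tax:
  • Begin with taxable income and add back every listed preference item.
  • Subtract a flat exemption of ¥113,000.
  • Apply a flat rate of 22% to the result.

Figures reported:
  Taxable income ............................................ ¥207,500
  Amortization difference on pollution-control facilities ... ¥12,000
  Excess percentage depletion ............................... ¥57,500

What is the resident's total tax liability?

¥42,200

Tentative minimum tax:
  Adjusted income: ¥207,500 + ¥12,000 + ¥57,500 = ¥277,000
  Less exemption ¥113,000 → base ¥164,000
  ¥164,000 × 22% = ¥36,080

Ordinary income tax:
  ¥102,000 × 10% = ¥10,200
  ¥8,000 × 20% = ¥1,600
  ¥16,000 × 27% = ¥4,320
  ¥81,500 × 32% = ¥26,080
  → ¥42,200

¥42,200 > ¥36,080, so the ordinary income tax governs.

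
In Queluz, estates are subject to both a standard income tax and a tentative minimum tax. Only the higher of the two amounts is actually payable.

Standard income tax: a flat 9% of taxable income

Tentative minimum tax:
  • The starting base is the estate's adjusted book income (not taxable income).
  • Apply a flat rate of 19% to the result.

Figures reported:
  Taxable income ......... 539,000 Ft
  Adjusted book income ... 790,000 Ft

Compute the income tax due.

Tentative minimum tax:
  Base (adjusted book income): 790,000 Ft
  790,000 Ft × 19% = 150,100 Ft

Standard income tax:
  539,000 Ft × 9% = 48,510 Ft

150,100 Ft > 48,510 Ft, so the tentative minimum tax is the binding amount.

150,100 Ft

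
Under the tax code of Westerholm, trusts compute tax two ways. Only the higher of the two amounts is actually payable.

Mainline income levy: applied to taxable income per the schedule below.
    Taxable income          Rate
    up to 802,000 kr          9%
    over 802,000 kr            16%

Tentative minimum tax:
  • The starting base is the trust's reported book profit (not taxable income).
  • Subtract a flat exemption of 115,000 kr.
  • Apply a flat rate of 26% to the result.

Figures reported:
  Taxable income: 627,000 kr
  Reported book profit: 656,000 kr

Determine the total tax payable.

140,660 kr

Tentative minimum tax:
  Base (reported book profit): 656,000 kr
  Less exemption 115,000 kr → base 541,000 kr
  541,000 kr × 26% = 140,660 kr

Mainline income levy:
  627,000 kr × 9% = 56,430 kr

140,660 kr > 56,430 kr, so the tentative minimum tax is the binding amount.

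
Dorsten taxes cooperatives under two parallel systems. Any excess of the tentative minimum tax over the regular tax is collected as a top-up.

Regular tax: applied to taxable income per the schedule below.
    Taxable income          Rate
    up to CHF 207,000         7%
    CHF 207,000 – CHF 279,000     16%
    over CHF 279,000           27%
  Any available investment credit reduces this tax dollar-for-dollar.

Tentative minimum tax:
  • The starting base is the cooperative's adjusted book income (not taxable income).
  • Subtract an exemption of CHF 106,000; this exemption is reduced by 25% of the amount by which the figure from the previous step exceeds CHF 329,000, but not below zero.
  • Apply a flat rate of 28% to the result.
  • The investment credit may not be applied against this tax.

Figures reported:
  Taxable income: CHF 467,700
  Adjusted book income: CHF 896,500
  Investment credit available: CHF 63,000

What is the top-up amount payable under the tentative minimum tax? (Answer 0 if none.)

Tentative minimum tax:
  Base (adjusted book income): CHF 896,500
  Exemption: 25% × (CHF 896,500 − CHF 329,000) = CHF 141,875 ≥ CHF 106,000, so the exemption is fully phased out
  Base: CHF 896,500 − CHF 0 = CHF 896,500
  CHF 896,500 × 28% = CHF 251,020

Regular tax:
  CHF 207,000 × 7% = CHF 14,490
  CHF 72,000 × 16% = CHF 11,520
  CHF 188,700 × 27% = CHF 50,949
  → CHF 76,959
  Less investment credit CHF 63,000 → CHF 13,959

Excess of tentative minimum tax over regular tax: CHF 251,020 − CHF 13,959 = CHF 237,061.

CHF 237,061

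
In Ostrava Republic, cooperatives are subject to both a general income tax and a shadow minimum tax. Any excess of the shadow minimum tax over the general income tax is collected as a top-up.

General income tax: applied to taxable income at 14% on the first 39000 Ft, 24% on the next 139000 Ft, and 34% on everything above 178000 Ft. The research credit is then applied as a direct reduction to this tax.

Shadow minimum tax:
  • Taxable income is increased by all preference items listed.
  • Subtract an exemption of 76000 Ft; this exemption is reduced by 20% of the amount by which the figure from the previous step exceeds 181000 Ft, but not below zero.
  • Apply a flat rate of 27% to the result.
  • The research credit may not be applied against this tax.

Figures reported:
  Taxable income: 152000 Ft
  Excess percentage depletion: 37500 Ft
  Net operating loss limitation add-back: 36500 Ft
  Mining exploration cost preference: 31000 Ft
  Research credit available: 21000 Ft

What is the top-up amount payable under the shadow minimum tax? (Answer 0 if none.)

41394 Ft

Shadow minimum tax:
  Adjusted income: 152000 Ft + 37500 Ft + 36500 Ft + 31000 Ft = 257000 Ft
  Exemption: 76000 Ft − 20% × (257000 Ft − 181000 Ft) = 76000 Ft − 15200 Ft = 60800 Ft
  Base: 257000 Ft − 60800 Ft = 196200 Ft
  196200 Ft × 27% = 52974 Ft

General income tax:
  39000 Ft × 14% = 5460 Ft
  113000 Ft × 24% = 27120 Ft
  → 32580 Ft
  Less research credit 21000 Ft → 11580 Ft

Excess of shadow minimum tax over general income tax: 52974 Ft − 11580 Ft = 41394 Ft.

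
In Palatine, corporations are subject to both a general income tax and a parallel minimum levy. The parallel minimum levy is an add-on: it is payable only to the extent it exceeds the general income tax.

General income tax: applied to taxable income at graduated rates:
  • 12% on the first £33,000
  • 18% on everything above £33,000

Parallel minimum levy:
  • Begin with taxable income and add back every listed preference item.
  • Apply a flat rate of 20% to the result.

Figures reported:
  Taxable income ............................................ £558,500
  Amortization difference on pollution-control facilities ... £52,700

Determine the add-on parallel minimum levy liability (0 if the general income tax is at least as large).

Parallel minimum levy:
  Adjusted income: £558,500 + £52,700 = £611,200
  £611,200 × 20% = £122,240

General income tax:
  £33,000 × 12% = £3,960
  £525,500 × 18% = £94,590
  → £98,550

Excess of parallel minimum levy over general income tax: £122,240 − £98,550 = £23,690.

£23,690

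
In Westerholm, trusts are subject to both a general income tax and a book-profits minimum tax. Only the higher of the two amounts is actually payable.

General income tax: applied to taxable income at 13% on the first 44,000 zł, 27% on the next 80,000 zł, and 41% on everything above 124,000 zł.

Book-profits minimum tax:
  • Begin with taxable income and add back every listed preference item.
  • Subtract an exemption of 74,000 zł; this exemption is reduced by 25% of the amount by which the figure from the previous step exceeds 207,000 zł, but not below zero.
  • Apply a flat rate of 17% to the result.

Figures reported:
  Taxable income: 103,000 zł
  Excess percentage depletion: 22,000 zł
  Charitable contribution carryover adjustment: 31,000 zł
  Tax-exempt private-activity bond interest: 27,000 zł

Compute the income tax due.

General income tax:
  44,000 zł × 13% = 5,720 zł
  59,000 zł × 27% = 15,930 zł
  → 21,650 zł

Book-profits minimum tax:
  Adjusted income: 103,000 zł + 22,000 zł + 31,000 zł + 27,000 zł = 183,000 zł
  Exemption: 183,000 zł ≤ 207,000 zł, so full 74,000 zł applies
  Base: 183,000 zł − 74,000 zł = 109,000 zł
  109,000 zł × 17% = 18,530 zł

21,650 zł > 18,530 zł, so the general income tax governs.

21,650 zł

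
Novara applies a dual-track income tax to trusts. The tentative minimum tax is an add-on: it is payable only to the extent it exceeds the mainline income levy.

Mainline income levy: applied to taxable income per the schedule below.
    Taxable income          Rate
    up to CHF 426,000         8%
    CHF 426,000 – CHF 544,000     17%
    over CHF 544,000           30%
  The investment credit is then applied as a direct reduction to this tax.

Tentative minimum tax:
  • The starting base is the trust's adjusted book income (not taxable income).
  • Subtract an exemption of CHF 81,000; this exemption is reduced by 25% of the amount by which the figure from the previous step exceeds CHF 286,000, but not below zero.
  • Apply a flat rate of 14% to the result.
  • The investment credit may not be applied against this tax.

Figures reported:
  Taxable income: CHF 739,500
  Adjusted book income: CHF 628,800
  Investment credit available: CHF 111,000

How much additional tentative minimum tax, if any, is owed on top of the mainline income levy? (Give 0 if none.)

CHF 86,242

Mainline income levy:
  CHF 426,000 × 8% = CHF 34,080
  CHF 118,000 × 17% = CHF 20,060
  CHF 195,500 × 30% = CHF 58,650
  → CHF 112,790
  Less investment credit CHF 111,000 → CHF 1,790

Tentative minimum tax:
  Base (adjusted book income): CHF 628,800
  Exemption: 25% × (CHF 628,800 − CHF 286,000) = CHF 85,700 ≥ CHF 81,000, so the exemption is fully phased out
  Base: CHF 628,800 − CHF 0 = CHF 628,800
  CHF 628,800 × 14% = CHF 88,032

Excess of tentative minimum tax over mainline income levy: CHF 88,032 − CHF 1,790 = CHF 86,242.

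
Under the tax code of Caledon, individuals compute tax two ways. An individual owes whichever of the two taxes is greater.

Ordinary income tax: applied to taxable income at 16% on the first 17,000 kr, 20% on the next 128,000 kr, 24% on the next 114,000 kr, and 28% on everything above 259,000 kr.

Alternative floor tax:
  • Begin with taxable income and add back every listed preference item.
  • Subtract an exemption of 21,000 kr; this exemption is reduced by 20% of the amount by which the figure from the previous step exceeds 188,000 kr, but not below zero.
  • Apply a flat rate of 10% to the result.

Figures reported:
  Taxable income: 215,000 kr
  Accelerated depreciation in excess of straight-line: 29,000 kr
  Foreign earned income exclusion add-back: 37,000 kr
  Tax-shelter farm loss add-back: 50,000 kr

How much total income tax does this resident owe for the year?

45,120 kr

Ordinary income tax:
  17,000 kr × 16% = 2,720 kr
  128,000 kr × 20% = 25,600 kr
  70,000 kr × 24% = 16,800 kr
  → 45,120 kr

Alternative floor tax:
  Adjusted income: 215,000 kr + 29,000 kr + 37,000 kr + 50,000 kr = 331,000 kr
  Exemption: 20% × (331,000 kr − 188,000 kr) = 28,600 kr ≥ 21,000 kr, so the exemption is fully phased out
  Base: 331,000 kr − 0 kr = 331,000 kr
  331,000 kr × 10% = 33,100 kr

45,120 kr > 33,100 kr, so the ordinary income tax governs.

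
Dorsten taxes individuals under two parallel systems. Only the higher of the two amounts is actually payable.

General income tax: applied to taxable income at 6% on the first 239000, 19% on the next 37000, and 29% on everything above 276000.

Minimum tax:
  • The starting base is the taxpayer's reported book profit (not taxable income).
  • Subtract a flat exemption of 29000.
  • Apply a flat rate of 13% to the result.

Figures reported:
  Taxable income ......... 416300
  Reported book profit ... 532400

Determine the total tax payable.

65442

General income tax:
  239000 × 6% = 14340
  37000 × 19% = 7030
  140300 × 29% = 40687
  → 62057

Minimum tax:
  Base (reported book profit): 532400
  Less exemption 29000 → base 503400
  503400 × 13% = 65442

65442 > 62057, so the minimum tax is the binding amount.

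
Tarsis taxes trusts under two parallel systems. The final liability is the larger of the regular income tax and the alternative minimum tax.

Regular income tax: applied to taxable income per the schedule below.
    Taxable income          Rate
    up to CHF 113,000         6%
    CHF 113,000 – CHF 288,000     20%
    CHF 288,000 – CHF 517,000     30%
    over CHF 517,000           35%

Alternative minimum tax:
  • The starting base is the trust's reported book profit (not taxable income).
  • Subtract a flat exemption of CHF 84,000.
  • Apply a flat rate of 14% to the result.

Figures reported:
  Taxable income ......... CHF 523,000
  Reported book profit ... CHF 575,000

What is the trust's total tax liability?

CHF 112,580

Regular income tax:
  CHF 113,000 × 6% = CHF 6,780
  CHF 175,000 × 20% = CHF 35,000
  CHF 229,000 × 30% = CHF 68,700
  CHF 6,000 × 35% = CHF 2,100
  → CHF 112,580

Alternative minimum tax:
  Base (reported book profit): CHF 575,000
  Less exemption CHF 84,000 → base CHF 491,000
  CHF 491,000 × 14% = CHF 68,740

CHF 112,580 > CHF 68,740, so the regular income tax governs.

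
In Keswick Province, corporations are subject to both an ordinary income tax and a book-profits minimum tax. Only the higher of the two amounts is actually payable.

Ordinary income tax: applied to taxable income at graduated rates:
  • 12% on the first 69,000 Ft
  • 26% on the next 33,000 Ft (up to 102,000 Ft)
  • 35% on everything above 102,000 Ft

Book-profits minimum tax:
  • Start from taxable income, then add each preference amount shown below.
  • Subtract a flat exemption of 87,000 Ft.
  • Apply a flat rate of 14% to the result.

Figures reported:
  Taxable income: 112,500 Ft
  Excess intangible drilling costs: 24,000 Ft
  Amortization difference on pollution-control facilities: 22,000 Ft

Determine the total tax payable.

Ordinary income tax:
  69,000 Ft × 12% = 8,280 Ft
  33,000 Ft × 26% = 8,580 Ft
  10,500 Ft × 35% = 3,675 Ft
  → 20,535 Ft

Book-profits minimum tax:
  Adjusted income: 112,500 Ft + 24,000 Ft + 22,000 Ft = 158,500 Ft
  Less exemption 87,000 Ft → base 71,500 Ft
  71,500 Ft × 14% = 10,010 Ft

20,535 Ft > 10,010 Ft, so the ordinary income tax governs.

20,535 Ft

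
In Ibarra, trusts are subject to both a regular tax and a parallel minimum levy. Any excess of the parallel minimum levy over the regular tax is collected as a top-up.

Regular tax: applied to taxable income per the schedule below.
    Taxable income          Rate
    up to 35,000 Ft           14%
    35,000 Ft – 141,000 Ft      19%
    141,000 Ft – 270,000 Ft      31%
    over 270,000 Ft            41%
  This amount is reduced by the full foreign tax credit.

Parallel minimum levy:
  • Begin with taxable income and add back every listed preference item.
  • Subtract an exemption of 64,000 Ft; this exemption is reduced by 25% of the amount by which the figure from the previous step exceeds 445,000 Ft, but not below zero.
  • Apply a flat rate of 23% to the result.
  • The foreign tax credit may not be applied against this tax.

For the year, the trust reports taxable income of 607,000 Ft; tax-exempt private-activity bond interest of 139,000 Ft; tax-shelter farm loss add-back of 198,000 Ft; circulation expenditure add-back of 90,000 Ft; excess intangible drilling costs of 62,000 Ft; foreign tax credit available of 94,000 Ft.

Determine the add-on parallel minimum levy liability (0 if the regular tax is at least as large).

Parallel minimum levy:
  Adjusted income: 607,000 Ft + 139,000 Ft + 198,000 Ft + 90,000 Ft + 62,000 Ft = 1,096,000 Ft
  Exemption: 25% × (1,096,000 Ft − 445,000 Ft) = 162,750 Ft ≥ 64,000 Ft, so the exemption is fully phased out
  Base: 1,096,000 Ft − 0 Ft = 1,096,000 Ft
  1,096,000 Ft × 23% = 252,080 Ft

Regular tax:
  35,000 Ft × 14% = 4,900 Ft
  106,000 Ft × 19% = 20,140 Ft
  129,000 Ft × 31% = 39,990 Ft
  337,000 Ft × 41% = 138,170 Ft
  → 203,200 Ft
  Less foreign tax credit 94,000 Ft → 109,200 Ft

Excess of parallel minimum levy over regular tax: 252,080 Ft − 109,200 Ft = 142,880 Ft.

142,880 Ft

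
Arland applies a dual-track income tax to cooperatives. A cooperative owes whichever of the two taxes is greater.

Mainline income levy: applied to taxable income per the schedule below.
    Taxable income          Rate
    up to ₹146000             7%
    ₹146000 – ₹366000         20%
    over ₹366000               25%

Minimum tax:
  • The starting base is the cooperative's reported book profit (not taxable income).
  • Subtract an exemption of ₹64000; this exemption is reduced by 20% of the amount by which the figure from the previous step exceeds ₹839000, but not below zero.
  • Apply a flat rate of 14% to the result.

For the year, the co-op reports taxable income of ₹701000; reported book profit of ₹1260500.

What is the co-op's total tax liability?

Mainline income levy:
  ₹146000 × 7% = ₹10220
  ₹220000 × 20% = ₹44000
  ₹335000 × 25% = ₹83750
  → ₹137970

Minimum tax:
  Base (reported book profit): ₹1260500
  Exemption: 20% × (₹1260500 − ₹839000) = ₹84300 ≥ ₹64000, so the exemption is fully phased out
  Base: ₹1260500 − ₹0 = ₹1260500
  ₹1260500 × 14% = ₹176470

₹176470 > ₹137970, so the minimum tax is the binding amount.

₹176470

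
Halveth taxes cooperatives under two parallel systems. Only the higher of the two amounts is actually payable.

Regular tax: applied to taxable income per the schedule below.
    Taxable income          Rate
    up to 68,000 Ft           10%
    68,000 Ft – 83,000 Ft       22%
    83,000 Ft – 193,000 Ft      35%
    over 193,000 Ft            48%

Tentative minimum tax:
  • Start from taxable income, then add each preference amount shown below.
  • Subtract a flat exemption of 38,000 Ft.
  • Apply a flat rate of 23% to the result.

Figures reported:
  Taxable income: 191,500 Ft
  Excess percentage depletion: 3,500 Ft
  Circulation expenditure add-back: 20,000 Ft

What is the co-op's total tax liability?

48,075 Ft

Regular tax:
  68,000 Ft × 10% = 6,800 Ft
  15,000 Ft × 22% = 3,300 Ft
  108,500 Ft × 35% = 37,975 Ft
  → 48,075 Ft

Tentative minimum tax:
  Adjusted income: 191,500 Ft + 3,500 Ft + 20,000 Ft = 215,000 Ft
  Less exemption 38,000 Ft → base 177,000 Ft
  177,000 Ft × 23% = 40,710 Ft

48,075 Ft > 40,710 Ft, so the regular tax governs.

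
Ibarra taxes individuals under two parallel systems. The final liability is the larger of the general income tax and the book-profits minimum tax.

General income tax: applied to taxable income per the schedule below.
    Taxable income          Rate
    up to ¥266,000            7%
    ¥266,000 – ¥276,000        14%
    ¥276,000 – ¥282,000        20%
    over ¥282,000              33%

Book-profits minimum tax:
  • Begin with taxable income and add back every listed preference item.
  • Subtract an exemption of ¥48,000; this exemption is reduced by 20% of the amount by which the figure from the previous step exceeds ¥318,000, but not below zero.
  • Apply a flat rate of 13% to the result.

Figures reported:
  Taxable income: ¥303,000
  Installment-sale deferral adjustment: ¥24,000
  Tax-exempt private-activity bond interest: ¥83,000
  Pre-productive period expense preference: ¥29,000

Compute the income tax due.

¥53,976

General income tax:
  ¥266,000 × 7% = ¥18,620
  ¥10,000 × 14% = ¥1,400
  ¥6,000 × 20% = ¥1,200
  ¥21,000 × 33% = ¥6,930
  → ¥28,150

Book-profits minimum tax:
  Adjusted income: ¥303,000 + ¥24,000 + ¥83,000 + ¥29,000 = ¥439,000
  Exemption: ¥48,000 − 20% × (¥439,000 − ¥318,000) = ¥48,000 − ¥24,200 = ¥23,800
  Base: ¥439,000 − ¥23,800 = ¥415,200
  ¥415,200 × 13% = ¥53,976

¥53,976 > ¥28,150, so the book-profits minimum tax is the binding amount.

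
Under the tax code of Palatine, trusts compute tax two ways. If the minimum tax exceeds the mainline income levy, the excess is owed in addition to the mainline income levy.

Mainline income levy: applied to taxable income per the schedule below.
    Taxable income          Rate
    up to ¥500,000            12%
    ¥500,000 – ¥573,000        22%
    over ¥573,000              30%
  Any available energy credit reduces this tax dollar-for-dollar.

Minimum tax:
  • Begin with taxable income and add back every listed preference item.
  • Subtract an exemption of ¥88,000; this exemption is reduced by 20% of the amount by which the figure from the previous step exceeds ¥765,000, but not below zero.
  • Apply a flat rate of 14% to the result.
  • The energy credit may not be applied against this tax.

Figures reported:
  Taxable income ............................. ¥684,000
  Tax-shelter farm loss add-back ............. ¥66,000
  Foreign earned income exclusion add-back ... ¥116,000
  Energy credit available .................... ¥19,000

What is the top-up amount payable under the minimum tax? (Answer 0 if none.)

Mainline income levy:
  ¥500,000 × 12% = ¥60,000
  ¥73,000 × 22% = ¥16,060
  ¥111,000 × 30% = ¥33,300
  → ¥109,360
  Less energy credit ¥19,000 → ¥90,360

Minimum tax:
  Adjusted income: ¥684,000 + ¥66,000 + ¥116,000 = ¥866,000
  Exemption: ¥88,000 − 20% × (¥866,000 − ¥765,000) = ¥88,000 − ¥20,200 = ¥67,800
  Base: ¥866,000 − ¥67,800 = ¥798,200
  ¥798,200 × 14% = ¥111,748

Excess of minimum tax over mainline income levy: ¥111,748 − ¥90,360 = ¥21,388.

¥21,388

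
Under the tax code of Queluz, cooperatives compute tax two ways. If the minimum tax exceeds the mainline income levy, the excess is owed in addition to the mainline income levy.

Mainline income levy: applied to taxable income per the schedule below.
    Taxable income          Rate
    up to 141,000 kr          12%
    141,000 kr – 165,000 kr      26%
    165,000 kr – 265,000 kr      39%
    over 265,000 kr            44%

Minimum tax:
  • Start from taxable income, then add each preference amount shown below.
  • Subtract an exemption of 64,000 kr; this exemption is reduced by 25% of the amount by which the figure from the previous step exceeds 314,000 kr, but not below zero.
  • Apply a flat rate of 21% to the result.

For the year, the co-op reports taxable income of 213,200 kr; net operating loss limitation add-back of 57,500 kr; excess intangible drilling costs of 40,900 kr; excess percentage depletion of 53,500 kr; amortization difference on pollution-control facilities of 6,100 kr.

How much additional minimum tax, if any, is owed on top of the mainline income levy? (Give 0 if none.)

25,557 kr

Mainline income levy:
  141,000 kr × 12% = 16,920 kr
  24,000 kr × 26% = 6,240 kr
  48,200 kr × 39% = 18,798 kr
  → 41,958 kr

Minimum tax:
  Adjusted income: 213,200 kr + 57,500 kr + 40,900 kr + 53,500 kr + 6,100 kr = 371,200 kr
  Exemption: 64,000 kr − 25% × (371,200 kr − 314,000 kr) = 64,000 kr − 14,300 kr = 49,700 kr
  Base: 371,200 kr − 49,700 kr = 321,500 kr
  321,500 kr × 21% = 67,515 kr

Excess of minimum tax over mainline income levy: 67,515 kr − 41,958 kr = 25,557 kr.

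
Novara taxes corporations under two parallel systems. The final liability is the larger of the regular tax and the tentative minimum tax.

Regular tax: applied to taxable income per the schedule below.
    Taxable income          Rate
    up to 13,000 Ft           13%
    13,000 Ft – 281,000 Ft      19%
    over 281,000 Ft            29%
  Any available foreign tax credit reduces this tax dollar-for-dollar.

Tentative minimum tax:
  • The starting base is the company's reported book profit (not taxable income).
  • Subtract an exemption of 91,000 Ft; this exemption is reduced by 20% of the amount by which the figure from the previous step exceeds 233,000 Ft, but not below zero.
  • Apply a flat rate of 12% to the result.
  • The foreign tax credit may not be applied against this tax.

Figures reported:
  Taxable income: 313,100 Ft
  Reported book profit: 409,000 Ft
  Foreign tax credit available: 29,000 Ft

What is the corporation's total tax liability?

Regular tax:
  13,000 Ft × 13% = 1,690 Ft
  268,000 Ft × 19% = 50,920 Ft
  32,100 Ft × 29% = 9,309 Ft
  → 61,919 Ft
  Less foreign tax credit 29,000 Ft → 32,919 Ft

Tentative minimum tax:
  Base (reported book profit): 409,000 Ft
  Exemption: 91,000 Ft − 20% × (409,000 Ft − 233,000 Ft) = 91,000 Ft − 35,200 Ft = 55,800 Ft
  Base: 409,000 Ft − 55,800 Ft = 353,200 Ft
  353,200 Ft × 12% = 42,384 Ft

42,384 Ft > 32,919 Ft, so the tentative minimum tax is the binding amount.

42,384 Ft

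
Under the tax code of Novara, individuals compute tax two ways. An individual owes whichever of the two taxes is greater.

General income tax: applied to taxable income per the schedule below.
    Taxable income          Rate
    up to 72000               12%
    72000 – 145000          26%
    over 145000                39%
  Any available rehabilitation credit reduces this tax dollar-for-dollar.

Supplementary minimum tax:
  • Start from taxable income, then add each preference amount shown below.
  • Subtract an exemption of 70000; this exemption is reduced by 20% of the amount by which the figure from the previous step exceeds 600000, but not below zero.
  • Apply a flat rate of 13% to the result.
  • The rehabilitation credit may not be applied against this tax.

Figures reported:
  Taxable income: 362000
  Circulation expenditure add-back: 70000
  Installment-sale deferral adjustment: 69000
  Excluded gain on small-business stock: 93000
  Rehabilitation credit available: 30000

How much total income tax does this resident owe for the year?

82250

Supplementary minimum tax:
  Adjusted income: 362000 + 70000 + 69000 + 93000 = 594000
  Exemption: 594000 ≤ 600000, so full 70000 applies
  Base: 594000 − 70000 = 524000
  524000 × 13% = 68120

General income tax:
  72000 × 12% = 8640
  73000 × 26% = 18980
  217000 × 39% = 84630
  → 112250
  Less rehabilitation credit 30000 → 82250

82250 > 68120, so the general income tax governs.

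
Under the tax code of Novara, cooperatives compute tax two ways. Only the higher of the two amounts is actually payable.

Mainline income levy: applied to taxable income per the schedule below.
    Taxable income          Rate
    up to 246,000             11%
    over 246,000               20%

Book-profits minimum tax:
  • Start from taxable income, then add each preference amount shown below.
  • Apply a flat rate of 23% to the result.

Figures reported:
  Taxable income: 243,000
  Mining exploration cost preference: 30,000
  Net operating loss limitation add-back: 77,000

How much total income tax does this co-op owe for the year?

80,500

Mainline income levy:
  243,000 × 11% = 26,730

Book-profits minimum tax:
  Adjusted income: 243,000 + 30,000 + 77,000 = 350,000
  350,000 × 23% = 80,500

80,500 > 26,730, so the book-profits minimum tax is the binding amount.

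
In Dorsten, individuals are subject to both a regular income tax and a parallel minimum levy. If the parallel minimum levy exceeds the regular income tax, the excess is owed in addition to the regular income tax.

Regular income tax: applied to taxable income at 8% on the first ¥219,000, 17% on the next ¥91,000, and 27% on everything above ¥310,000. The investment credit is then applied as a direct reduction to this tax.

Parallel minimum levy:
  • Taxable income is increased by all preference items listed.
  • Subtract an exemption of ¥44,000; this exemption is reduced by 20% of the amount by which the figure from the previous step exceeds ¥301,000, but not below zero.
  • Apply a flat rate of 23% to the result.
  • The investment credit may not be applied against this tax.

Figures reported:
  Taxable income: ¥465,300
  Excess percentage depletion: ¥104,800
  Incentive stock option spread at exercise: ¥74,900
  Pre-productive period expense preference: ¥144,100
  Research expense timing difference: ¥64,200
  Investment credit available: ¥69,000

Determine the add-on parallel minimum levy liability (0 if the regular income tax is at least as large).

¥190,338

Parallel minimum levy:
  Adjusted income: ¥465,300 + ¥104,800 + ¥74,900 + ¥144,100 + ¥64,200 = ¥853,300
  Exemption: 20% × (¥853,300 − ¥301,000) = ¥110,460 ≥ ¥44,000, so the exemption is fully phased out
  Base: ¥853,300 − ¥0 = ¥853,300
  ¥853,300 × 23% = ¥196,259

Regular income tax:
  ¥219,000 × 8% = ¥17,520
  ¥91,000 × 17% = ¥15,470
  ¥155,300 × 27% = ¥41,931
  → ¥74,921
  Less investment credit ¥69,000 → ¥5,921

Excess of parallel minimum levy over regular income tax: ¥196,259 − ¥5,921 = ¥190,338.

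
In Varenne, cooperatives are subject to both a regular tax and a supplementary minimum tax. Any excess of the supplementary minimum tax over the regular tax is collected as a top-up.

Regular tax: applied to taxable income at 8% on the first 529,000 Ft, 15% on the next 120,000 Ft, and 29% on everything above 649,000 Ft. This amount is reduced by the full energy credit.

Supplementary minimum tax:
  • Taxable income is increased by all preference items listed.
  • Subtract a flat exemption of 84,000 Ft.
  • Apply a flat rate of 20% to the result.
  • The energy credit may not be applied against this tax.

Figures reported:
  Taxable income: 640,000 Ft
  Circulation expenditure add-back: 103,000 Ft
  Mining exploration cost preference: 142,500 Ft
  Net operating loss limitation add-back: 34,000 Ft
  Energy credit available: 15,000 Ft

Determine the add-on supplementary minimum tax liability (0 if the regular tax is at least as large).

Regular tax:
  529,000 Ft × 8% = 42,320 Ft
  111,000 Ft × 15% = 16,650 Ft
  → 58,970 Ft
  Less energy credit 15,000 Ft → 43,970 Ft

Supplementary minimum tax:
  Adjusted income: 640,000 Ft + 103,000 Ft + 142,500 Ft + 34,000 Ft = 919,500 Ft
  Less exemption 84,000 Ft → base 835,500 Ft
  835,500 Ft × 20% = 167,100 Ft

Excess of supplementary minimum tax over regular tax: 167,100 Ft − 43,970 Ft = 123,130 Ft.

123,130 Ft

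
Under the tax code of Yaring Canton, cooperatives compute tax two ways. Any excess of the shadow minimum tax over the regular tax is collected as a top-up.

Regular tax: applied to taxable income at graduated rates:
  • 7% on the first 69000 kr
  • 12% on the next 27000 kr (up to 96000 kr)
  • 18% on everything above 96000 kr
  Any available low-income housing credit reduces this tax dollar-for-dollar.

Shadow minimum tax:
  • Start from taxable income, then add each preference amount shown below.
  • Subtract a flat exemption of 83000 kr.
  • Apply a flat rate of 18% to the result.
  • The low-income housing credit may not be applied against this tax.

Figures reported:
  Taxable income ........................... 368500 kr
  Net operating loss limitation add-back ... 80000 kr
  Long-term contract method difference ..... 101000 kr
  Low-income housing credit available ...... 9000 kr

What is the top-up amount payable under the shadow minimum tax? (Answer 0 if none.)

Regular tax:
  69000 kr × 7% = 4830 kr
  27000 kr × 12% = 3240 kr
  272500 kr × 18% = 49050 kr
  → 57120 kr
  Less low-income housing credit 9000 kr → 48120 kr

Shadow minimum tax:
  Adjusted income: 368500 kr + 80000 kr + 101000 kr = 549500 kr
  Less exemption 83000 kr → base 466500 kr
  466500 kr × 18% = 83970 kr

Excess of shadow minimum tax over regular tax: 83970 kr − 48120 kr = 35850 kr.

35850 kr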